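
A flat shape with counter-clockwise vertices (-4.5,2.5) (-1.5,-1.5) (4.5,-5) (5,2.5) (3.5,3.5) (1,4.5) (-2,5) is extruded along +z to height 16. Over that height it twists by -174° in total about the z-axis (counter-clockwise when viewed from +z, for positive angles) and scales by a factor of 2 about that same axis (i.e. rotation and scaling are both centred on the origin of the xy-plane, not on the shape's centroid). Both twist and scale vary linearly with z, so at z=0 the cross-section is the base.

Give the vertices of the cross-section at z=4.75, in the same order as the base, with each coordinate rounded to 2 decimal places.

Cross-section at z=4.75: (-1.08,6.59) (-2.73,0.32) (-1.47,-8.60) (6.57,-3.07) (6.38,-0.74) (5.38,2.60) (3.48,6.06)

t = z/height = 4.75/16 = 0.296875
s = 1 + (scale-1)·z/height = 1 + (2-1)·4.75/16 = 1.296875
θ = twist·z/height = -174°·4.75/16 = -51.6563° = -0.901572 rad
cos θ = 0.620378, sin θ = -0.784303 (intermediates below are computed at full precision and shown rounded to 5 d.p.)
v1: (-4.5,2.5) → rotate → (-0.83094,5.08031) → ×s → (-1.07763,6.58852) → (-1.08,6.59)
v2: (-1.5,-1.5) → rotate → (-2.10702,0.24589) → ×s → (-2.73254,0.31888) → (-2.73,0.32)
v3: (4.5,-5) → rotate → (-1.12981,-6.63125) → ×s → (-1.46523,-8.59991) → (-1.47,-8.60)
v4: (5,2.5) → rotate → (5.06265,-2.37057) → ×s → (6.56562,-3.07433) → (6.57,-3.07)
v5: (3.5,3.5) → rotate → (4.91638,-0.57374) → ×s → (6.37593,-0.74406) → (6.38,-0.74)
v6: (1,4.5) → rotate → (4.14974,2.00740) → ×s → (5.38170,2.60334) → (5.38,2.60)
v7: (-2,5) → rotate → (2.68076,4.67050) → ×s → (3.47661,6.05705) → (3.48,6.06)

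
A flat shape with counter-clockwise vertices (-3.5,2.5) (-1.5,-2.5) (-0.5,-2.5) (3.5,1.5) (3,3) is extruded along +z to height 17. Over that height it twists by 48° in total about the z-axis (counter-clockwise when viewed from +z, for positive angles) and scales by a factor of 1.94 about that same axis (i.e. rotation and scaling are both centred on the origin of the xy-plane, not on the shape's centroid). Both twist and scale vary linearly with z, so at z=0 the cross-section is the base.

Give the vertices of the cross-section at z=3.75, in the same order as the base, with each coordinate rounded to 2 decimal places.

Cross-section at z=3.75: (-4.71,2.19) (-1.23,-3.30) (-0.04,-3.08) (3.82,2.56) (2.89,4.23)

t = z/height = 3.75/17 = 0.220588
s = 1 + (scale-1)·z/height = 1 + (1.94-1)·3.75/17 = 1.207353
θ = twist·z/height = 48°·3.75/17 = 10.5882° = 0.184800 rad
cos θ = 0.982973, sin θ = 0.183750 (intermediates below are computed at full precision and shown rounded to 5 d.p.)
v1: (-3.5,2.5) → rotate → (-3.89978,1.81431) → ×s → (-4.70841,2.19051) → (-4.71,2.19)
v2: (-1.5,-2.5) → rotate → (-1.01509,-2.73306) → ×s → (-1.22557,-3.29976) → (-1.23,-3.30)
v3: (-0.5,-2.5) → rotate → (-0.03211,-2.54931) → ×s → (-0.03877,-3.07791) → (-0.04,-3.08)
v4: (3.5,1.5) → rotate → (3.16478,2.11758) → ×s → (3.82101,2.55667) → (3.82,2.56)
v5: (3,3) → rotate → (2.39767,3.50017) → ×s → (2.89483,4.22594) → (2.89,4.23)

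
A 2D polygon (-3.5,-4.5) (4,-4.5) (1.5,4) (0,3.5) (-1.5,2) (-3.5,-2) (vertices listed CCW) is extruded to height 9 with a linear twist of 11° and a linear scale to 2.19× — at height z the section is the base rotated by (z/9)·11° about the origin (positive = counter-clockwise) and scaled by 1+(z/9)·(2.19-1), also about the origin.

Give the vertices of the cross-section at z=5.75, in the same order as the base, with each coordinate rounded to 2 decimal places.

t = z/height = 5.75/9 = 0.638889
s = 1 + (scale-1)·z/height = 1 + (2.19-1)·5.75/9 = 1.760278
θ = twist·z/height = 11°·5.75/9 = 7.0278° = 0.122658 rad
cos θ = 0.992487, sin θ = 0.122351 (intermediates below are computed at full precision and shown rounded to 5 d.p.)
v1: (-3.5,-4.5) → rotate → (-2.92313,-4.89442) → ×s → (-5.14552,-8.61554) → (-5.15,-8.62)
v2: (4,-4.5) → rotate → (4.52053,-3.97679) → ×s → (7.95738,-7.00025) → (7.96,-7.00)
v3: (1.5,4) → rotate → (0.99933,4.15347) → ×s → (1.75910,7.31127) → (1.76,7.31)
v4: (0,3.5) → rotate → (-0.42823,3.47370) → ×s → (-0.75380,6.11468) → (-0.75,6.11)
v5: (-1.5,2) → rotate → (-1.73343,1.80145) → ×s → (-3.05132,3.17105) → (-3.05,3.17)
v6: (-3.5,-2) → rotate → (-3.22900,-2.41320) → ×s → (-5.68394,-4.24790) → (-5.68,-4.25)

Cross-section at z=5.75: (-5.15,-8.62) (7.96,-7.00) (1.76,7.31) (-0.75,6.11) (-3.05,3.17) (-5.68,-4.25)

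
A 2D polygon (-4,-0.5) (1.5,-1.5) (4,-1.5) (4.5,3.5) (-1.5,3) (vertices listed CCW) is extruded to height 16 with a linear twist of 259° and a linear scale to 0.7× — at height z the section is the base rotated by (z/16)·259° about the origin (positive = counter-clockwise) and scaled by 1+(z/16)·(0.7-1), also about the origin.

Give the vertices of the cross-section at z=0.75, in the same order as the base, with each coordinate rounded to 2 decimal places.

Cross-section at z=0.75: (-3.75,-1.31) (1.76,-1.13) (4.17,-0.62) (3.61,4.31) (-2.07,2.58)

t = z/height = 0.75/16 = 0.046875
s = 1 + (scale-1)·z/height = 1 + (0.7-1)·0.75/16 = 0.985938
θ = twist·z/height = 259°·0.75/16 = 12.1406° = 0.211894 rad
cos θ = 0.977634, sin θ = 0.210312 (intermediates below are computed at full precision and shown rounded to 5 d.p.)
v1: (-4,-0.5) → rotate → (-3.80538,-1.33006) → ×s → (-3.75187,-1.31136) → (-3.75,-1.31)
v2: (1.5,-1.5) → rotate → (1.78192,-1.15098) → ×s → (1.75686,-1.13480) → (1.76,-1.13)
v3: (4,-1.5) → rotate → (4.22601,-0.62520) → ×s → (4.16658,-0.61641) → (4.17,-0.62)
v4: (4.5,3.5) → rotate → (3.66326,4.36812) → ×s → (3.61175,4.30670) → (3.61,4.31)
v5: (-1.5,3) → rotate → (-2.09739,2.61744) → ×s → (-2.06789,2.58063) → (-2.07,2.58)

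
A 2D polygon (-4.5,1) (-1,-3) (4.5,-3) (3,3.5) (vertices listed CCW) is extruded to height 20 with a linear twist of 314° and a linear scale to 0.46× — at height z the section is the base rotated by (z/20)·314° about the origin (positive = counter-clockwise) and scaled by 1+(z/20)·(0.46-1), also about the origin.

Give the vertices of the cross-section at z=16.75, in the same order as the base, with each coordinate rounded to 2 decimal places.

t = z/height = 16.75/20 = 0.8375
s = 1 + (scale-1)·z/height = 1 + (0.46-1)·16.75/20 = 0.547750
θ = twist·z/height = 314°·16.75/20 = 262.9750° = 4.589780 rad
cos θ = -0.122302, sin θ = -0.992493 (intermediates below are computed at full precision and shown rounded to 5 d.p.)
v1: (-4.5,1) → rotate → (1.54285,4.34392) → ×s → (0.84510,2.37938) → (0.85,2.38)
v2: (-1,-3) → rotate → (-2.85518,1.35940) → ×s → (-1.56392,0.74461) → (-1.56,0.74)
v3: (4.5,-3) → rotate → (-3.52784,-4.09931) → ×s → (-1.93237,-2.24540) → (-1.93,-2.25)
v4: (3,3.5) → rotate → (3.10682,-3.40554) → ×s → (1.70176,-1.86538) → (1.70,-1.87)

Cross-section at z=16.75: (0.85,2.38) (-1.56,0.74) (-1.93,-2.25) (1.70,-1.87)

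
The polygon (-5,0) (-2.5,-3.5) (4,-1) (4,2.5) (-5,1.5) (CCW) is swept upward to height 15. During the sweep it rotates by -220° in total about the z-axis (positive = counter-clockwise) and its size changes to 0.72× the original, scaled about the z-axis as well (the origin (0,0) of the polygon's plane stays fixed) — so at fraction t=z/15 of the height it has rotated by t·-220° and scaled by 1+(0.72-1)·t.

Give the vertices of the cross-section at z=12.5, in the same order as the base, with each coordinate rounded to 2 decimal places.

t = z/height = 12.5/15 = 0.833333
s = 1 + (scale-1)·z/height = 1 + (0.72-1)·12.5/15 = 0.766667
θ = twist·z/height = -220°·12.5/15 = -183.3333° = -3.199770 rad
cos θ = -0.998308, sin θ = 0.058145 (intermediates below are computed at full precision and shown rounded to 5 d.p.)
v1: (-5,0) → rotate → (4.99154,-0.29072) → ×s → (3.82685,-0.22289) → (3.83,-0.22)
v2: (-2.5,-3.5) → rotate → (2.69928,3.34872) → ×s → (2.06945,2.56735) → (2.07,2.57)
v3: (4,-1) → rotate → (-3.93509,1.23089) → ×s → (-3.01690,0.94368) → (-3.02,0.94)
v4: (4,2.5) → rotate → (-4.13859,-2.26319) → ×s → (-3.17292,-1.73511) → (-3.17,-1.74)
v5: (-5,1.5) → rotate → (4.90432,-1.78819) → ×s → (3.75998,-1.37094) → (3.76,-1.37)

Cross-section at z=12.5: (3.83,-0.22) (2.07,2.57) (-3.02,0.94) (-3.17,-1.74) (3.76,-1.37)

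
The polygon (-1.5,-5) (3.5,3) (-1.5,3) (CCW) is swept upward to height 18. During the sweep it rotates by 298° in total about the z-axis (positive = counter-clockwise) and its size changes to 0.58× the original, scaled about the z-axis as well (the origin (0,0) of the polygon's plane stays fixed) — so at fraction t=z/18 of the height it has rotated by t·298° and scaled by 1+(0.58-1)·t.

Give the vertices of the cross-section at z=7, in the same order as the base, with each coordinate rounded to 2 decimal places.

Cross-section at z=7: (4.31,0.70) (-3.54,1.54) (-1.71,-2.22)

t = z/height = 7/18 = 0.388889
s = 1 + (scale-1)·z/height = 1 + (0.58-1)·7/18 = 0.836667
θ = twist·z/height = 298°·7/18 = 115.8889° = 2.022643 rad
cos θ = -0.436627, sin θ = 0.899642 (intermediates below are computed at full precision and shown rounded to 5 d.p.)
v1: (-1.5,-5) → rotate → (5.15315,0.83367) → ×s → (4.31147,0.69751) → (4.31,0.70)
v2: (3.5,3) → rotate → (-4.22712,1.83887) → ×s → (-3.53669,1.53852) → (-3.54,1.54)
v3: (-1.5,3) → rotate → (-2.04399,-2.65935) → ×s → (-1.71014,-2.22499) → (-1.71,-2.22)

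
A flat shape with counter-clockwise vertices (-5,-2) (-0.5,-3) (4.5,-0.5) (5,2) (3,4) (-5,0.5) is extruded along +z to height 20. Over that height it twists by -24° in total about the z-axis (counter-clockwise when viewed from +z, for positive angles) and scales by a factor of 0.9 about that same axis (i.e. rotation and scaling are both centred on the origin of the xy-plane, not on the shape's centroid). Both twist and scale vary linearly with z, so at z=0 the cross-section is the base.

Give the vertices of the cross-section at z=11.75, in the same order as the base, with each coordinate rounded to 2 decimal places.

Cross-section at z=11.75: (-5.02,-0.68) (-1.14,-2.62) (3.99,-1.49) (5.02,0.68) (3.66,2.96) (-4.45,1.60)

t = z/height = 11.75/20 = 0.5875
s = 1 + (scale-1)·z/height = 1 + (0.9-1)·11.75/20 = 0.941250
θ = twist·z/height = -24°·11.75/20 = -14.1000° = -0.246091 rad
cos θ = 0.969872, sin θ = -0.243615 (intermediates below are computed at full precision and shown rounded to 5 d.p.)
v1: (-5,-2) → rotate → (-5.33659,-0.72167) → ×s → (-5.02307,-0.67927) → (-5.02,-0.68)
v2: (-0.5,-3) → rotate → (-1.21578,-2.78781) → ×s → (-1.14435,-2.62402) → (-1.14,-2.62)
v3: (4.5,-0.5) → rotate → (4.24262,-1.58120) → ×s → (3.99336,-1.48831) → (3.99,-1.49)
v4: (5,2) → rotate → (5.33659,0.72167) → ×s → (5.02307,0.67927) → (5.02,0.68)
v5: (3,4) → rotate → (3.88408,3.14864) → ×s → (3.65589,2.96366) → (3.66,2.96)
v6: (-5,0.5) → rotate → (-4.72755,1.70301) → ×s → (-4.44981,1.60296) → (-4.45,1.60)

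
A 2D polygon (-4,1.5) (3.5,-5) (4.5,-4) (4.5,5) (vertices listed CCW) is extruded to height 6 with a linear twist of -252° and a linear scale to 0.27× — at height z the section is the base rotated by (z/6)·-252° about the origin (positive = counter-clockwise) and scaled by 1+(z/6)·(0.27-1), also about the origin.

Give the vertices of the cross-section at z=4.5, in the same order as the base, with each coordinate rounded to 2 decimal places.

t = z/height = 4.5/6 = 0.75
s = 1 + (scale-1)·z/height = 1 + (0.27-1)·4.5/6 = 0.452500
θ = twist·z/height = -252°·4.5/6 = -189.0000° = -3.298672 rad
cos θ = -0.987688, sin θ = 0.156434 (intermediates below are computed at full precision and shown rounded to 5 d.p.)
v1: (-4,1.5) → rotate → (3.71610,-2.10727) → ×s → (1.68154,-0.95354) → (1.68,-0.95)
v2: (3.5,-5) → rotate → (-2.67474,5.48596) → ×s → (-1.21032,2.48240) → (-1.21,2.48)
v3: (4.5,-4) → rotate → (-3.81886,4.65471) → ×s → (-1.72803,2.10626) → (-1.73,2.11)
v4: (4.5,5) → rotate → (-5.22677,-4.23449) → ×s → (-2.36511,-1.91611) → (-2.37,-1.92)

Cross-section at z=4.5: (1.68,-0.95) (-1.21,2.48) (-1.73,2.11) (-2.37,-1.92)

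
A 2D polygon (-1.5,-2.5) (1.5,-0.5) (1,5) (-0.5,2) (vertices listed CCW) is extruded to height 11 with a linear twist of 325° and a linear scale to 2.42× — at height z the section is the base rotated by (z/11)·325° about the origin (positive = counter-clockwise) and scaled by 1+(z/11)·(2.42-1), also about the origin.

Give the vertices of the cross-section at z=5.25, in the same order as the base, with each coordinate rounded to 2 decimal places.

Cross-section at z=5.25: (4.05,2.75) (-1.93,1.82) (-5.05,-6.90) (-0.65,-3.40)

t = z/height = 5.25/11 = 0.477273
s = 1 + (scale-1)·z/height = 1 + (2.42-1)·5.25/11 = 1.677727
θ = twist·z/height = 325°·5.25/11 = 155.1136° = 2.707244 rad
cos θ = -0.907144, sin θ = 0.420820 (intermediates below are computed at full precision and shown rounded to 5 d.p.)
v1: (-1.5,-2.5) → rotate → (2.41277,1.63663) → ×s → (4.04796,2.74582) → (4.05,2.75)
v2: (1.5,-0.5) → rotate → (-1.15031,1.08480) → ×s → (-1.92990,1.82000) → (-1.93,1.82)
v3: (1,5) → rotate → (-3.01124,-4.11490) → ×s → (-5.05205,-6.90368) → (-5.05,-6.90)
v4: (-0.5,2) → rotate → (-0.38807,-2.02470) → ×s → (-0.65107,-3.39689) → (-0.65,-3.40)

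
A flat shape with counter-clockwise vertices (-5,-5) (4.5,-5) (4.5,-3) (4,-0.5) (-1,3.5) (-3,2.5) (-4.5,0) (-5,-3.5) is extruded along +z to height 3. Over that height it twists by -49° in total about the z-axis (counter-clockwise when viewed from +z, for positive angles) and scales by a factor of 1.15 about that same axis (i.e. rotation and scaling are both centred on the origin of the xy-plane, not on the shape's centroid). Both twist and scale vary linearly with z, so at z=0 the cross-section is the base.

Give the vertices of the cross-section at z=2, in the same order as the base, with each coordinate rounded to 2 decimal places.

Cross-section at z=2: (-7.60,-1.66) (1.20,-7.30) (2.39,-5.45) (3.41,-2.84) (1.15,3.83) (-1.29,4.10) (-4.17,2.67) (-6.71,-0.27)

t = z/height = 2/3 = 0.666667
s = 1 + (scale-1)·z/height = 1 + (1.15-1)·2/3 = 1.100000
θ = twist·z/height = -49°·2/3 = -32.6667° = -0.570141 rad
cos θ = 0.841825, sin θ = -0.539751 (intermediates below are computed at full precision and shown rounded to 5 d.p.)
v1: (-5,-5) → rotate → (-6.90788,-1.51037) → ×s → (-7.59867,-1.66141) → (-7.60,-1.66)
v2: (4.5,-5) → rotate → (1.08946,-6.63800) → ×s → (1.19840,-7.30180) → (1.20,-7.30)
v3: (4.5,-3) → rotate → (2.16896,-4.95435) → ×s → (2.38586,-5.44979) → (2.39,-5.45)
v4: (4,-0.5) → rotate → (3.09742,-2.57992) → ×s → (3.40717,-2.83791) → (3.41,-2.84)
v5: (-1,3.5) → rotate → (1.04730,3.48614) → ×s → (1.15203,3.83475) → (1.15,3.83)
v6: (-3,2.5) → rotate → (-1.17610,3.72381) → ×s → (-1.29371,4.09620) → (-1.29,4.10)
v7: (-4.5,0) → rotate → (-3.78821,2.42888) → ×s → (-4.16703,2.67177) → (-4.17,2.67)
v8: (-5,-3.5) → rotate → (-6.09825,-0.24763) → ×s → (-6.70808,-0.27240) → (-6.71,-0.27)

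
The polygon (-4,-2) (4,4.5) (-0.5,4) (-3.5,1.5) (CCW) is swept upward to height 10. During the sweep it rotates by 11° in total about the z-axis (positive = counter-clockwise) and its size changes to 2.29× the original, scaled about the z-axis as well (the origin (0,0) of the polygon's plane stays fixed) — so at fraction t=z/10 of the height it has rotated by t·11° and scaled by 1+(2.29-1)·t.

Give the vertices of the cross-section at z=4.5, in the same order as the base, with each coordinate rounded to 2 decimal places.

Cross-section at z=4.5: (-6.03,-3.69) (5.68,7.63) (-1.33,6.23) (-5.72,1.88)

t = z/height = 4.5/10 = 0.45
s = 1 + (scale-1)·z/height = 1 + (2.29-1)·4.5/10 = 1.580500
θ = twist·z/height = 11°·4.5/10 = 4.9500° = 0.086394 rad
cos θ = 0.996270, sin θ = 0.086286 (intermediates below are computed at full precision and shown rounded to 5 d.p.)
v1: (-4,-2) → rotate → (-3.81251,-2.33769) → ×s → (-6.02567,-3.69471) → (-6.03,-3.69)
v2: (4,4.5) → rotate → (3.59679,4.82836) → ×s → (5.68473,7.63123) → (5.68,7.63)
v3: (-0.5,4) → rotate → (-0.84328,3.94194) → ×s → (-1.33281,6.23023) → (-1.33,6.23)
v4: (-3.5,1.5) → rotate → (-3.61638,1.19240) → ×s → (-5.71568,1.88459) → (-5.72,1.88)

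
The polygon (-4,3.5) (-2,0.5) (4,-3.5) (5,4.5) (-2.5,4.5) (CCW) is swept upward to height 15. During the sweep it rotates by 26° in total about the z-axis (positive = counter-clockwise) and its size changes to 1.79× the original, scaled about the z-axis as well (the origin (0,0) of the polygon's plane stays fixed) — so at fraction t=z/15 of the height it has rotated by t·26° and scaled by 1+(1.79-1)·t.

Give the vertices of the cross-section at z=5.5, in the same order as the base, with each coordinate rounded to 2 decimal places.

t = z/height = 5.5/15 = 0.366667
s = 1 + (scale-1)·z/height = 1 + (1.79-1)·5.5/15 = 1.289667
θ = twist·z/height = 26°·5.5/15 = 9.5333° = 0.166388 rad
cos θ = 0.986189, sin θ = 0.165621 (intermediates below are computed at full precision and shown rounded to 5 d.p.)
v1: (-4,3.5) → rotate → (-4.52443,2.78918) → ×s → (-5.83501,3.59711) → (-5.84,3.60)
v2: (-2,0.5) → rotate → (-2.05519,0.16185) → ×s → (-2.65051,0.20874) → (-2.65,0.21)
v3: (4,-3.5) → rotate → (4.52443,-2.78918) → ×s → (5.83501,-3.59711) → (5.84,-3.60)
v4: (5,4.5) → rotate → (4.18565,5.26596) → ×s → (5.39809,6.79133) → (5.40,6.79)
v5: (-2.5,4.5) → rotate → (-3.21077,4.02380) → ×s → (-4.14082,5.18936) → (-4.14,5.19)

Cross-section at z=5.5: (-5.84,3.60) (-2.65,0.21) (5.84,-3.60) (5.40,6.79) (-4.14,5.19)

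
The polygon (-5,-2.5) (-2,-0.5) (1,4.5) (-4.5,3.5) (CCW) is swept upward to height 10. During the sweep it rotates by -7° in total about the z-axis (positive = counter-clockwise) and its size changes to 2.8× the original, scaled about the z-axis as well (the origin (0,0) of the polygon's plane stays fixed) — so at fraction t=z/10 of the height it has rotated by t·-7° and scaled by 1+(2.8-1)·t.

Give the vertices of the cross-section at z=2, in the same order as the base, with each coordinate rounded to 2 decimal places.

t = z/height = 2/10 = 0.2
s = 1 + (scale-1)·z/height = 1 + (2.8-1)·2/10 = 1.360000
θ = twist·z/height = -7°·2/10 = -1.4000° = -0.024435 rad
cos θ = 0.999701, sin θ = -0.024432 (intermediates below are computed at full precision and shown rounded to 5 d.p.)
v1: (-5,-2.5) → rotate → (-5.05959,-2.37709) → ×s → (-6.88104,-3.23285) → (-6.88,-3.23)
v2: (-2,-0.5) → rotate → (-2.01162,-0.45099) → ×s → (-2.73580,-0.61334) → (-2.74,-0.61)
v3: (1,4.5) → rotate → (1.10965,4.47422) → ×s → (1.50912,6.08495) → (1.51,6.08)
v4: (-4.5,3.5) → rotate → (-4.41314,3.60890) → ×s → (-6.00188,4.90810) → (-6.00,4.91)

Cross-section at z=2: (-6.88,-3.23) (-2.74,-0.61) (1.51,6.08) (-6.00,4.91)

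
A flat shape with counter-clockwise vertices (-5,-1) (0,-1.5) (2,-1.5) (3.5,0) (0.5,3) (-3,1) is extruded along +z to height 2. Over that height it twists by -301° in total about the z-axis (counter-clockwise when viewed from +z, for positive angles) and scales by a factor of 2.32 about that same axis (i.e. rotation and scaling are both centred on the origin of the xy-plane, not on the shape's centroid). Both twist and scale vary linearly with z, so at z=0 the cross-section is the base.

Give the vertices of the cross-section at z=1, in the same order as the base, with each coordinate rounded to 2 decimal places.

t = z/height = 1/2 = 0.5
s = 1 + (scale-1)·z/height = 1 + (2.32-1)·1/2 = 1.660000
θ = twist·z/height = -301°·1/2 = -150.5000° = -2.626721 rad
cos θ = -0.870356, sin θ = -0.492424 (intermediates below are computed at full precision and shown rounded to 5 d.p.)
v1: (-5,-1) → rotate → (3.85935,3.33247) → ×s → (6.40653,5.53191) → (6.41,5.53)
v2: (0,-1.5) → rotate → (-0.73864,1.30553) → ×s → (-1.22613,2.16719) → (-1.23,2.17)
v3: (2,-1.5) → rotate → (-2.47935,0.32069) → ×s → (-4.11572,0.53234) → (-4.12,0.53)
v4: (3.5,0) → rotate → (-3.04624,-1.72348) → ×s → (-5.05677,-2.86098) → (-5.06,-2.86)
v5: (0.5,3) → rotate → (1.04209,-2.85728) → ×s → (1.72987,-4.74308) → (1.73,-4.74)
v6: (-3,1) → rotate → (3.10349,0.60691) → ×s → (5.15179,1.00748) → (5.15,1.01)

Cross-section at z=1: (6.41,5.53) (-1.23,2.17) (-4.12,0.53) (-5.06,-2.86) (1.73,-4.74) (5.15,1.01)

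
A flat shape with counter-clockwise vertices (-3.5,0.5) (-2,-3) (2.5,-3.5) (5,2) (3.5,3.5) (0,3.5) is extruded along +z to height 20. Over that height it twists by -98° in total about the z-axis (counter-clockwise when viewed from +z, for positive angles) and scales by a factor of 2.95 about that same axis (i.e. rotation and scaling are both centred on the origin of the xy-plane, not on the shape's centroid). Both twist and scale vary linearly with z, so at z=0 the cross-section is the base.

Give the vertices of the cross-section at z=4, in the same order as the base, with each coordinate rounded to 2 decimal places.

t = z/height = 4/20 = 0.2
s = 1 + (scale-1)·z/height = 1 + (2.95-1)·4/20 = 1.390000
θ = twist·z/height = -98°·4/20 = -19.6000° = -0.342085 rad
cos θ = 0.942057, sin θ = -0.335452 (intermediates below are computed at full precision and shown rounded to 5 d.p.)
v1: (-3.5,0.5) → rotate → (-3.12948,1.64511) → ×s → (-4.34997,2.28670) → (-4.35,2.29)
v2: (-2,-3) → rotate → (-2.89047,-2.15527) → ×s → (-4.01775,-2.99582) → (-4.02,-3.00)
v3: (2.5,-3.5) → rotate → (1.18106,-4.13583) → ×s → (1.64168,-5.74880) → (1.64,-5.75)
v4: (5,2) → rotate → (5.38119,0.20686) → ×s → (7.47985,0.28753) → (7.48,0.29)
v5: (3.5,3.5) → rotate → (4.47128,2.12312) → ×s → (6.21508,2.95114) → (6.22,2.95)
v6: (0,3.5) → rotate → (1.17408,3.29720) → ×s → (1.63197,4.58311) → (1.63,4.58)

Cross-section at z=4: (-4.35,2.29) (-4.02,-3.00) (1.64,-5.75) (7.48,0.29) (6.22,2.95) (1.63,4.58)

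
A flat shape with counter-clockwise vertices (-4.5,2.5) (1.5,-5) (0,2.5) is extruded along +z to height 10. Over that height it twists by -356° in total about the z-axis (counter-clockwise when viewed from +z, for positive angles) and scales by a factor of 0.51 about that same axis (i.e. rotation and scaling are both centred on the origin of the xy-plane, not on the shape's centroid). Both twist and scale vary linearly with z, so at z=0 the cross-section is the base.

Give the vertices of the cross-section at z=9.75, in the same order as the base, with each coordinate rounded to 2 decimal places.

t = z/height = 9.75/10 = 0.975
s = 1 + (scale-1)·z/height = 1 + (0.51-1)·9.75/10 = 0.522250
θ = twist·z/height = -356°·9.75/10 = -347.1000° = -6.058038 rad
cos θ = 0.974761, sin θ = 0.223250 (intermediates below are computed at full precision and shown rounded to 5 d.p.)
v1: (-4.5,2.5) → rotate → (-4.94455,1.43228) → ×s → (-2.58229,0.74801) → (-2.58,0.75)
v2: (1.5,-5) → rotate → (2.57839,-4.53893) → ×s → (1.34657,-2.37046) → (1.35,-2.37)
v3: (0,2.5) → rotate → (-0.55813,2.43690) → ×s → (-0.29148,1.27267) → (-0.29,1.27)

Cross-section at z=9.75: (-2.58,0.75) (1.35,-2.37) (-0.29,1.27)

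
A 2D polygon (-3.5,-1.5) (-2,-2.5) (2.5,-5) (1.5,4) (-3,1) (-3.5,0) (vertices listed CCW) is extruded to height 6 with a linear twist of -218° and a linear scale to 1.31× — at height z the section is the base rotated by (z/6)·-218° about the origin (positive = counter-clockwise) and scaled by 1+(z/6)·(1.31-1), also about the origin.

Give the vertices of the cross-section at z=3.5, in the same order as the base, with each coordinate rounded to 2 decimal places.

Cross-section at z=3.5: (1.09,4.36) (-0.93,3.67) (-6.49,1.21) (2.69,-4.27) (3.08,2.11) (2.50,3.29)

t = z/height = 3.5/6 = 0.583333
s = 1 + (scale-1)·z/height = 1 + (1.31-1)·3.5/6 = 1.180833
θ = twist·z/height = -218°·3.5/6 = -127.1667° = -2.219477 rad
cos θ = -0.604136, sin θ = -0.796882 (intermediates below are computed at full precision and shown rounded to 5 d.p.)
v1: (-3.5,-1.5) → rotate → (0.91915,3.69529) → ×s → (1.08537,4.36352) → (1.09,4.36)
v2: (-2,-2.5) → rotate → (-0.78393,3.10410) → ×s → (-0.92569,3.66543) → (-0.93,3.67)
v3: (2.5,-5) → rotate → (-5.49475,1.02847) → ×s → (-6.48838,1.21446) → (-6.49,1.21)
v4: (1.5,4) → rotate → (2.28132,-3.61186) → ×s → (2.69386,-4.26501) → (2.69,-4.27)
v5: (-3,1) → rotate → (2.60929,1.78651) → ×s → (3.08113,2.10957) → (3.08,2.11)
v6: (-3.5,0) → rotate → (2.11447,2.78909) → ×s → (2.49684,3.29344) → (2.50,3.29)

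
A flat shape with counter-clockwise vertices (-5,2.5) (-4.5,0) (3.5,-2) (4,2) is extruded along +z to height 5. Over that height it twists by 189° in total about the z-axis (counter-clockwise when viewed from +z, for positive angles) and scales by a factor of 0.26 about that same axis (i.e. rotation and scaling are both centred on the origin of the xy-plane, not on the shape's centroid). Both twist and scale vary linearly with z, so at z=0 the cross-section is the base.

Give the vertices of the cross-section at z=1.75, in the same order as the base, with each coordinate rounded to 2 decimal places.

Cross-section at z=1.75: (-3.19,-2.64) (-1.35,-3.05) (2.40,1.77) (-0.16,3.31)

t = z/height = 1.75/5 = 0.35
s = 1 + (scale-1)·z/height = 1 + (0.26-1)·1.75/5 = 0.741000
θ = twist·z/height = 189°·1.75/5 = 66.1500° = 1.154535 rad
cos θ = 0.404344, sin θ = 0.914607 (intermediates below are computed at full precision and shown rounded to 5 d.p.)
v1: (-5,2.5) → rotate → (-4.30824,-3.56218) → ×s → (-3.19240,-2.63957) → (-3.19,-2.64)
v2: (-4.5,0) → rotate → (-1.81955,-4.11573) → ×s → (-1.34828,-3.04976) → (-1.35,-3.05)
v3: (3.5,-2) → rotate → (3.24442,2.39244) → ×s → (2.40411,1.77280) → (2.40,1.77)
v4: (4,2) → rotate → (-0.21184,4.46712) → ×s → (-0.15697,3.31013) → (-0.16,3.31)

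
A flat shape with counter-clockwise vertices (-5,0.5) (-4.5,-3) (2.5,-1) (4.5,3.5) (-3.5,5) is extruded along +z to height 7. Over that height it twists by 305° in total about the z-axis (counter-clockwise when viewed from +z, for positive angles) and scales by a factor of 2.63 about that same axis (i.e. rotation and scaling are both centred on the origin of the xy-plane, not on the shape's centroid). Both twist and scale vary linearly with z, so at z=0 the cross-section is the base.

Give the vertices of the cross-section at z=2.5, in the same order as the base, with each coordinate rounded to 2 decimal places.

Cross-section at z=2.5: (1.82,-7.74) (6.80,-5.19) (0.21,4.25) (-7.55,4.94) (-5.69,-7.80)

t = z/height = 2.5/7 = 0.357143
s = 1 + (scale-1)·z/height = 1 + (2.63-1)·2.5/7 = 1.582143
θ = twist·z/height = 305°·2.5/7 = 108.9286° = 1.901162 rad
cos θ = -0.324389, sin θ = 0.945924 (intermediates below are computed at full precision and shown rounded to 5 d.p.)
v1: (-5,0.5) → rotate → (1.14898,-4.89181) → ×s → (1.81786,-7.73955) → (1.82,-7.74)
v2: (-4.5,-3) → rotate → (4.29752,-3.28349) → ×s → (6.79929,-5.19495) → (6.80,-5.19)
v3: (2.5,-1) → rotate → (0.13495,2.68920) → ×s → (0.21351,4.25470) → (0.21,4.25)
v4: (4.5,3.5) → rotate → (-4.77048,3.12129) → ×s → (-7.54759,4.93833) → (-7.55,4.94)
v5: (-3.5,5) → rotate → (-3.59426,-4.93268) → ×s → (-5.68663,-7.80420) → (-5.69,-7.80)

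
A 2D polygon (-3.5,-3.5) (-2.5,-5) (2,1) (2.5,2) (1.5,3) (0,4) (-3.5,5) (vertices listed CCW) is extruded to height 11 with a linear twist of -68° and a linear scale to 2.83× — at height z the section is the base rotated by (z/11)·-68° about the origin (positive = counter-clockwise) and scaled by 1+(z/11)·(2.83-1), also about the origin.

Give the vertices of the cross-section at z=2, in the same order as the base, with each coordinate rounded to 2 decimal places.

t = z/height = 2/11 = 0.181818
s = 1 + (scale-1)·z/height = 1 + (2.83-1)·2/11 = 1.332727
θ = twist·z/height = -68°·2/11 = -12.3636° = -0.215786 rad
cos θ = 0.976808, sin θ = -0.214115 (intermediates below are computed at full precision and shown rounded to 5 d.p.)
v1: (-3.5,-3.5) → rotate → (-4.16823,-2.66943) → ×s → (-5.55512,-3.55762) → (-5.56,-3.56)
v2: (-2.5,-5) → rotate → (-3.51260,-4.34875) → ×s → (-4.68134,-5.79570) → (-4.68,-5.80)
v3: (2,1) → rotate → (2.16773,0.54858) → ×s → (2.88900,0.73110) → (2.89,0.73)
v4: (2.5,2) → rotate → (2.87025,1.41833) → ×s → (3.82526,1.89024) → (3.83,1.89)
v5: (1.5,3) → rotate → (2.10756,2.60925) → ×s → (2.80880,3.47742) → (2.81,3.48)
v6: (0,4) → rotate → (0.85646,3.90723) → ×s → (1.14143,5.20728) → (1.14,5.21)
v7: (-3.5,5) → rotate → (-2.34825,5.63345) → ×s → (-3.12958,7.50785) → (-3.13,7.51)

Cross-section at z=2: (-5.56,-3.56) (-4.68,-5.80) (2.89,0.73) (3.83,1.89) (2.81,3.48) (1.14,5.21) (-3.13,7.51)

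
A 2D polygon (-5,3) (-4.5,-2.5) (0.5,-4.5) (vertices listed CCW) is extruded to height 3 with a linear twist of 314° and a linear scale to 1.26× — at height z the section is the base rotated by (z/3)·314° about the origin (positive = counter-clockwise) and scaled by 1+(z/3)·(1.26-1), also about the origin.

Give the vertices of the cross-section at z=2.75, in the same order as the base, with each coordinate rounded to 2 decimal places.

t = z/height = 2.75/3 = 0.916667
s = 1 + (scale-1)·z/height = 1 + (1.26-1)·2.75/3 = 1.238333
θ = twist·z/height = 314°·2.75/3 = 287.8333° = 5.023639 rad
cos θ = 0.306249, sin θ = -0.951951 (intermediates below are computed at full precision and shown rounded to 5 d.p.)
v1: (-5,3) → rotate → (1.32461,5.67850) → ×s → (1.64031,7.03188) → (1.64,7.03)
v2: (-4.5,-2.5) → rotate → (-3.75800,3.51816) → ×s → (-4.65366,4.35665) → (-4.65,4.36)
v3: (0.5,-4.5) → rotate → (-4.13066,-1.85410) → ×s → (-5.11513,-2.29599) → (-5.12,-2.30)

Cross-section at z=2.75: (1.64,7.03) (-4.65,4.36) (-5.12,-2.30)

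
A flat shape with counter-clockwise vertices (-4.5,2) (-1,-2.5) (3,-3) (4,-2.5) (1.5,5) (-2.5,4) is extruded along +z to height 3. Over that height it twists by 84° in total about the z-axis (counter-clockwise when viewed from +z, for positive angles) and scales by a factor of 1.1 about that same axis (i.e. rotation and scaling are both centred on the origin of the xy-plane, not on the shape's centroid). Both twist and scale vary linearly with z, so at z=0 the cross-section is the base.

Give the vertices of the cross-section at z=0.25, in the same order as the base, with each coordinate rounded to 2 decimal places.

t = z/height = 0.25/3 = 0.0833333
s = 1 + (scale-1)·z/height = 1 + (1.1-1)·0.25/3 = 1.008333
θ = twist·z/height = 84°·0.25/3 = 7.0000° = 0.122173 rad
cos θ = 0.992546, sin θ = 0.121869 (intermediates below are computed at full precision and shown rounded to 5 d.p.)
v1: (-4.5,2) → rotate → (-4.71020,1.43668) → ×s → (-4.74945,1.44865) → (-4.75,1.45)
v2: (-1,-2.5) → rotate → (-0.68787,-2.60323) → ×s → (-0.69361,-2.62493) → (-0.69,-2.62)
v3: (3,-3) → rotate → (3.34325,-2.61203) → ×s → (3.37111,-2.63380) → (3.37,-2.63)
v4: (4,-2.5) → rotate → (4.27486,-1.99389) → ×s → (4.31048,-2.01050) → (4.31,-2.01)
v5: (1.5,5) → rotate → (0.87947,5.14553) → ×s → (0.88680,5.18841) → (0.89,5.19)
v6: (-2.5,4) → rotate → (-2.96884,3.66551) → ×s → (-2.99358,3.69606) → (-2.99,3.70)

Cross-section at z=0.25: (-4.75,1.45) (-0.69,-2.62) (3.37,-2.63) (4.31,-2.01) (0.89,5.19) (-2.99,3.70)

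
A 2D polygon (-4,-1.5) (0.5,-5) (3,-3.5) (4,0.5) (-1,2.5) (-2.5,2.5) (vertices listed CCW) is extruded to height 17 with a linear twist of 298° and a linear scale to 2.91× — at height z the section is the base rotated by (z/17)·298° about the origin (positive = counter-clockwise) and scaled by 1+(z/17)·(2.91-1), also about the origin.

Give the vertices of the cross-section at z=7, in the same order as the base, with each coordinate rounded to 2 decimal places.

Cross-section at z=7: (6.12,-4.57) (7.03,5.58) (2.37,7.89) (-4.61,5.53) (-2.79,-3.92) (-1.34,-6.17)

t = z/height = 7/17 = 0.411765
s = 1 + (scale-1)·z/height = 1 + (2.91-1)·7/17 = 1.786471
θ = twist·z/height = 298°·7/17 = 122.7059° = 2.141622 rad
cos θ = -0.540327, sin θ = 0.841455 (intermediates below are computed at full precision and shown rounded to 5 d.p.)
v1: (-4,-1.5) → rotate → (3.42349,-2.55533) → ×s → (6.11596,-4.56502) → (6.12,-4.57)
v2: (0.5,-5) → rotate → (3.93711,3.12236) → ×s → (7.03354,5.57801) → (7.03,5.58)
v3: (3,-3.5) → rotate → (1.32411,4.41551) → ×s → (2.36549,7.88818) → (2.37,7.89)
v4: (4,0.5) → rotate → (-2.58203,3.09566) → ×s → (-4.61273,5.53030) → (-4.61,5.53)
v5: (-1,2.5) → rotate → (-1.56331,-2.19227) → ×s → (-2.79281,-3.91643) → (-2.79,-3.92)
v6: (-2.5,2.5) → rotate → (-0.75282,-3.45446) → ×s → (-1.34489,-6.17128) → (-1.34,-6.17)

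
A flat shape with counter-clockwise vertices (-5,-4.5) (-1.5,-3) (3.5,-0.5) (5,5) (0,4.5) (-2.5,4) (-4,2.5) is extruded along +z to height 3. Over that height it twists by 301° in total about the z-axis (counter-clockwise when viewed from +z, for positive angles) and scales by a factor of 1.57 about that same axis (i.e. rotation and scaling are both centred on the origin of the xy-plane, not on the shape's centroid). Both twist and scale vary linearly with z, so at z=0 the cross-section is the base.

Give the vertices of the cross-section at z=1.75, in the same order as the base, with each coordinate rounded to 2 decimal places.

Cross-section at z=1.75: (7.10,5.47) (2.30,3.83) (-4.60,1.02) (-7.16,-6.13) (-0.46,-5.98) (2.91,-5.57) (5.06,-3.73)

t = z/height = 1.75/3 = 0.583333
s = 1 + (scale-1)·z/height = 1 + (1.57-1)·1.75/3 = 1.332500
θ = twist·z/height = 301°·1.75/3 = 175.5833° = 3.064507 rad
cos θ = -0.997030, sin θ = 0.077009 (intermediates below are computed at full precision and shown rounded to 5 d.p.)
v1: (-5,-4.5) → rotate → (5.33169,4.10159) → ×s → (7.10448,5.46537) → (7.10,5.47)
v2: (-1.5,-3) → rotate → (1.72657,2.87558) → ×s → (2.30066,3.83171) → (2.30,3.83)
v3: (3.5,-0.5) → rotate → (-3.45110,0.76805) → ×s → (-4.59859,1.02342) → (-4.60,1.02)
v4: (5,5) → rotate → (-5.37020,-4.60011) → ×s → (-7.15579,-6.12964) → (-7.16,-6.13)
v5: (0,4.5) → rotate → (-0.34654,-4.48664) → ×s → (-0.46177,-5.97844) → (-0.46,-5.98)
v6: (-2.5,4) → rotate → (2.18454,-4.18064) → ×s → (2.91090,-5.57071) → (2.91,-5.57)
v7: (-4,2.5) → rotate → (3.79560,-2.80061) → ×s → (5.05764,-3.73182) → (5.06,-3.73)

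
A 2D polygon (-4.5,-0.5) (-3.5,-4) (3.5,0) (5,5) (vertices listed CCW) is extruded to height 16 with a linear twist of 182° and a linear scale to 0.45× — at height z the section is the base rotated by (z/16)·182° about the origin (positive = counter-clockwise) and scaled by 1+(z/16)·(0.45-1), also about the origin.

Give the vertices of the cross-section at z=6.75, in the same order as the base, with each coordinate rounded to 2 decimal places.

Cross-section at z=6.75: (-0.42,-3.45) (2.38,-3.32) (0.61,2.62) (-2.86,4.62)

t = z/height = 6.75/16 = 0.421875
s = 1 + (scale-1)·z/height = 1 + (0.45-1)·6.75/16 = 0.767969
θ = twist·z/height = 182°·6.75/16 = 76.7813° = 1.340086 rad
cos θ = 0.228669, sin θ = 0.973504 (intermediates below are computed at full precision and shown rounded to 5 d.p.)
v1: (-4.5,-0.5) → rotate → (-0.54226,-4.49510) → ×s → (-0.41644,-3.45210) → (-0.42,-3.45)
v2: (-3.5,-4) → rotate → (3.09367,-4.32194) → ×s → (2.37584,-3.31912) → (2.38,-3.32)
v3: (3.5,0) → rotate → (0.80034,3.40726) → ×s → (0.61464,2.61667) → (0.61,2.62)
v4: (5,5) → rotate → (-3.72417,6.01087) → ×s → (-2.86005,4.61616) → (-2.86,4.62)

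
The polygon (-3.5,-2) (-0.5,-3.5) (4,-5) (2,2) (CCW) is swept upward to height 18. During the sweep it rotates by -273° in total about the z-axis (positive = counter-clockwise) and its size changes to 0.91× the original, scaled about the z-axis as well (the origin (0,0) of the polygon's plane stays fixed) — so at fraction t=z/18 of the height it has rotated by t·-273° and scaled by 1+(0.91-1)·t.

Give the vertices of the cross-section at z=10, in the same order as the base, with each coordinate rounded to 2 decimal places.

Cross-section at z=10: (2.02,3.25) (-1.16,3.15) (-5.60,2.38) (-0.77,-2.57)

t = z/height = 10/18 = 0.555556
s = 1 + (scale-1)·z/height = 1 + (0.91-1)·10/18 = 0.950000
θ = twist·z/height = -273°·10/18 = -151.6667° = -2.647083 rad
cos θ = -0.880201, sin θ = -0.474600 (intermediates below are computed at full precision and shown rounded to 5 d.p.)
v1: (-3.5,-2) → rotate → (2.13150,3.42150) → ×s → (2.02493,3.25043) → (2.02,3.25)
v2: (-0.5,-3.5) → rotate → (-1.22100,3.31801) → ×s → (-1.15995,3.15210) → (-1.16,3.15)
v3: (4,-5) → rotate → (-5.89381,2.50261) → ×s → (-5.59912,2.37748) → (-5.60,2.38)
v4: (2,2) → rotate → (-0.81120,-2.70960) → ×s → (-0.77064,-2.57412) → (-0.77,-2.57)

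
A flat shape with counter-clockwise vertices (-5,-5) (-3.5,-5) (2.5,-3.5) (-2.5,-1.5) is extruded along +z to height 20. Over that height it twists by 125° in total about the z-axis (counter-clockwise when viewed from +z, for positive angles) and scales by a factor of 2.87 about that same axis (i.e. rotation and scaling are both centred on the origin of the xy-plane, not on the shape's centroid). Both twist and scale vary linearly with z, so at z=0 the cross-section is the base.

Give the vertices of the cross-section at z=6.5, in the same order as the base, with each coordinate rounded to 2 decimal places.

Cross-section at z=6.5: (-0.87,-11.34) (0.96,-9.77) (6.71,-1.65) (-1.48,-4.45)

t = z/height = 6.5/20 = 0.325
s = 1 + (scale-1)·z/height = 1 + (2.87-1)·6.5/20 = 1.607750
θ = twist·z/height = 125°·6.5/20 = 40.6250° = 0.709040 rad
cos θ = 0.758987, sin θ = 0.651105 (intermediates below are computed at full precision and shown rounded to 5 d.p.)
v1: (-5,-5) → rotate → (-0.53941,-7.05046) → ×s → (-0.86724,-11.33538) → (-0.87,-11.34)
v2: (-3.5,-5) → rotate → (0.59907,-6.07381) → ×s → (0.96316,-9.76516) → (0.96,-9.77)
v3: (2.5,-3.5) → rotate → (4.17634,-1.02869) → ×s → (6.71451,-1.65388) → (6.71,-1.65)
v4: (-2.5,-1.5) → rotate → (-0.92081,-2.76624) → ×s → (-1.48043,-4.44743) → (-1.48,-4.45)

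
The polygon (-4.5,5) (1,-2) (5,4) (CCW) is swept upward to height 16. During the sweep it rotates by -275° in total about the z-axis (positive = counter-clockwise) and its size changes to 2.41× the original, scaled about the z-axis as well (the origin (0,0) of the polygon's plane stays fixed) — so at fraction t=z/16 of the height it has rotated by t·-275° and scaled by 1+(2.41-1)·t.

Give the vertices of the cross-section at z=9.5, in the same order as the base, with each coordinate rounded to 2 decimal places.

t = z/height = 9.5/16 = 0.59375
s = 1 + (scale-1)·z/height = 1 + (2.41-1)·9.5/16 = 1.837188
θ = twist·z/height = -275°·9.5/16 = -163.2813° = -2.849795 rad
cos θ = -0.957728, sin θ = -0.287674 (intermediates below are computed at full precision and shown rounded to 5 d.p.)
v1: (-4.5,5) → rotate → (5.74815,-3.49411) → ×s → (10.56042,-6.41933) → (10.56,-6.42)
v2: (1,-2) → rotate → (-1.53308,1.62778) → ×s → (-2.81655,2.99054) → (-2.82,2.99)
v3: (5,4) → rotate → (-3.63795,-5.26928) → ×s → (-6.68359,-9.68066) → (-6.68,-9.68)

Cross-section at z=9.5: (10.56,-6.42) (-2.82,2.99) (-6.68,-9.68)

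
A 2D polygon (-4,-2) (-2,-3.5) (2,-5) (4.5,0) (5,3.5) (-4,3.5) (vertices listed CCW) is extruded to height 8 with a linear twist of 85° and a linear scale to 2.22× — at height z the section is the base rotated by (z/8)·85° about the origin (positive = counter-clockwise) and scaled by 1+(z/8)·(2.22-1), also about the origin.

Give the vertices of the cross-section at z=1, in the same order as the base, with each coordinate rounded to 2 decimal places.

t = z/height = 1/8 = 0.125
s = 1 + (scale-1)·z/height = 1 + (2.22-1)·1/8 = 1.152500
θ = twist·z/height = 85°·1/8 = 10.6250° = 0.185441 rad
cos θ = 0.982855, sin θ = 0.184380 (intermediates below are computed at full precision and shown rounded to 5 d.p.)
v1: (-4,-2) → rotate → (-3.56266,-2.70323) → ×s → (-4.10597,-3.11547) → (-4.11,-3.12)
v2: (-2,-3.5) → rotate → (-1.32038,-3.80875) → ×s → (-1.52174,-4.38959) → (-1.52,-4.39)
v3: (2,-5) → rotate → (2.88761,-4.54551) → ×s → (3.32797,-5.23871) → (3.33,-5.24)
v4: (4.5,0) → rotate → (4.42285,0.82971) → ×s → (5.09733,0.95624) → (5.10,0.96)
v5: (5,3.5) → rotate → (4.26894,4.36189) → ×s → (4.91996,5.02708) → (4.92,5.03)
v6: (-4,3.5) → rotate → (-4.57675,2.70247) → ×s → (-5.27471,3.11460) → (-5.27,3.11)

Cross-section at z=1: (-4.11,-3.12) (-1.52,-4.39) (3.33,-5.24) (5.10,0.96) (4.92,5.03) (-5.27,3.11)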